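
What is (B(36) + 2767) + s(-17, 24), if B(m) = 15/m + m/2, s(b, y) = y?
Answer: 33713/12 ≈ 2809.4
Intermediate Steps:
B(m) = m/2 + 15/m (B(m) = 15/m + m*(1/2) = 15/m + m/2 = m/2 + 15/m)
(B(36) + 2767) + s(-17, 24) = (((1/2)*36 + 15/36) + 2767) + 24 = ((18 + 15*(1/36)) + 2767) + 24 = ((18 + 5/12) + 2767) + 24 = (221/12 + 2767) + 24 = 33425/12 + 24 = 33713/12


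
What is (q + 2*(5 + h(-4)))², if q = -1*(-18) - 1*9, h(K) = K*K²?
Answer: 11881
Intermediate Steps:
h(K) = K³
q = 9 (q = 18 - 9 = 9)
(q + 2*(5 + h(-4)))² = (9 + 2*(5 + (-4)³))² = (9 + 2*(5 - 64))² = (9 + 2*(-59))² = (9 - 118)² = (-109)² = 11881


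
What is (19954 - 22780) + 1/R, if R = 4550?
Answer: -12858299/4550 ≈ -2826.0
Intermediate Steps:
(19954 - 22780) + 1/R = (19954 - 22780) + 1/4550 = -2826 + 1/4550 = -12858299/4550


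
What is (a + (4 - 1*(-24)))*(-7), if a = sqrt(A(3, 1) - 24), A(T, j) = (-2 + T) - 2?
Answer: -196 - 35*I ≈ -196.0 - 35.0*I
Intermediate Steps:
A(T, j) = -4 + T
a = 5*I (a = sqrt((-4 + 3) - 24) = sqrt(-1 - 24) = sqrt(-25) = 5*I ≈ 5.0*I)
(a + (4 - 1*(-24)))*(-7) = (5*I + (4 - 1*(-24)))*(-7) = (5*I + (4 + 24))*(-7) = (5*I + 28)*(-7) = (28 + 5*I)*(-7) = -196 - 35*I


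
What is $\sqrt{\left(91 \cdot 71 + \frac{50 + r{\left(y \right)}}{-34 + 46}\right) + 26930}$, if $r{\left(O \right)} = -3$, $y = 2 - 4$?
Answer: $\frac{\sqrt{1202217}}{6} \approx 182.74$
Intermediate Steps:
$y = -2$
$\sqrt{\left(91 \cdot 71 + \frac{50 + r{\left(y \right)}}{-34 + 46}\right) + 26930} = \sqrt{\left(91 \cdot 71 + \frac{50 - 3}{-34 + 46}\right) + 26930} = \sqrt{\left(6461 + \frac{47}{12}\right) + 26930} = \sqrt{\frac{77579}{12} + 26930} = \sqrt{\frac{400739}{12}} = \frac{\sqrt{1202217}}{6}$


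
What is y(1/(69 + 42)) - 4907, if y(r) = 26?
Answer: -4881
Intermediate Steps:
y(1/(69 + 42)) - 4907 = 26 - 4907 = -4881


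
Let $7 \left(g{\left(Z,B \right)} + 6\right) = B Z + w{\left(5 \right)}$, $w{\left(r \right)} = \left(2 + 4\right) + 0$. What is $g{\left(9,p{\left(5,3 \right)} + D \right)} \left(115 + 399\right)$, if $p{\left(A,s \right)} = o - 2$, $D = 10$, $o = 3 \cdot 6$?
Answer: $\frac{101772}{7} \approx 14539.0$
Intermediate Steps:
$o = 18$
$p{\left(A,s \right)} = 16$ ($p{\left(A,s \right)} = 18 - 2 = 16$)
$w{\left(r \right)} = 6$ ($w{\left(r \right)} = 6 + 0 = 6$)
$g{\left(Z,B \right)} = - \frac{36}{7} + \frac{B Z}{7}$ ($g{\left(Z,B \right)} = -6 + \frac{B Z + 6}{7} = -6 + \frac{6 + B Z}{7} = -6 + \left(\frac{6}{7} + \frac{B Z}{7}\right) = - \frac{36}{7} + \frac{B Z}{7}$)
$g{\left(9,p{\left(5,3 \right)} + D \right)} \left(115 + 399\right) = \left(- \frac{36}{7} + \frac{1}{7} \left(16 + 10\right) 9\right) \left(115 + 399\right) = \left(- \frac{36}{7} + \frac{1}{7} \cdot 26 \cdot 9\right) 514 = \left(- \frac{36}{7} + \frac{234}{7}\right) 514 = \frac{198}{7} \cdot 514 = \frac{101772}{7}$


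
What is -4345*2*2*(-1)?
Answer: 17380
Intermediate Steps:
-4345*2*2*(-1) = -17380*(-1) = -4345*(-4) = 17380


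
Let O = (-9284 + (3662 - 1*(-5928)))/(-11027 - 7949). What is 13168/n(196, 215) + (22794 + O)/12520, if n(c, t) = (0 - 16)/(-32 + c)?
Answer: -16033075217401/118789760 ≈ -1.3497e+5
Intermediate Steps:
O = -153/9488 (O = (-9284 + (3662 + 5928))/(-18976) = (-9284 + 9590)*(-1/18976) = 306*(-1/18976) = -153/9488 ≈ -0.016126)
n(c, t) = -16/(-32 + c)
13168/n(196, 215) + (22794 + O)/12520 = 13168/((-16/(-32 + 196))) + (22794 - 153/9488)/12520 = 13168/((-16/164)) + (216269319/9488)*(1/12520) = 13168/((-16*1/164)) + 216269319/118789760 = 13168/(-4/41) + 216269319/118789760 = 13168*(-41/4) + 216269319/118789760 = -134972 + 216269319/118789760 = -16033075217401/118789760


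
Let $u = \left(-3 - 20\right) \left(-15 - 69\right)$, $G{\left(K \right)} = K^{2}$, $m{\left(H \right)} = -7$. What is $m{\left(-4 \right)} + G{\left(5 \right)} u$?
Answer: $48293$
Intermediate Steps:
$u = 1932$ ($u = \left(-23\right) \left(-84\right) = 1932$)
$m{\left(-4 \right)} + G{\left(5 \right)} u = -7 + 5^{2} \cdot 1932 = -7 + 25 \cdot 1932 = -7 + 48300 = 48293$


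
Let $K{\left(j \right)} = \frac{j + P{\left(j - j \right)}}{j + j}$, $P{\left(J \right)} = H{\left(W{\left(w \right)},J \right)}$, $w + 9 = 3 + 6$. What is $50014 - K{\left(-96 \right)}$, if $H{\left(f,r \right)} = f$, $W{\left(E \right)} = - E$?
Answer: $\frac{100027}{2} \approx 50014.0$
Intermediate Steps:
$w = 0$ ($w = -9 + \left(3 + 6\right) = -9 + 9 = 0$)
$P{\left(J \right)} = 0$ ($P{\left(J \right)} = \left(-1\right) 0 = 0$)
$K{\left(j \right)} = \frac{1}{2}$ ($K{\left(j \right)} = \frac{j + 0}{j + j} = \frac{j}{2 j} = j \frac{1}{2 j} = \frac{1}{2}$)
$50014 - K{\left(-96 \right)} = 50014 - \frac{1}{2} = \frac{100027}{2}$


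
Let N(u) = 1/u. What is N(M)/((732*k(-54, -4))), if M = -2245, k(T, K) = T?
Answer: 1/88740360 ≈ 1.1269e-8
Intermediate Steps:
N(M)/((732*k(-54, -4))) = 1/((-2245)*((732*(-54)))) = -1/2245/(-39528) = -1/2245*(-1/39528) = 1/88740360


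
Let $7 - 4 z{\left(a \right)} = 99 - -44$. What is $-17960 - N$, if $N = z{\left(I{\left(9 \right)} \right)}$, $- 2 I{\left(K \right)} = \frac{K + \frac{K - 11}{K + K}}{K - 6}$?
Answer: $-17926$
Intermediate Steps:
$I{\left(K \right)} = - \frac{K + \frac{-11 + K}{2 K}}{2 \left(-6 + K\right)}$ ($I{\left(K \right)} = - \frac{\left(K + \frac{K - 11}{K + K}\right) \frac{1}{K - 6}}{2} = - \frac{\left(K + \frac{-11 + K}{2 K}\right) \frac{1}{-6 + K}}{2} = - \frac{\frac{1}{-6 + K} \left(K + \frac{-11 + K}{2 K}\right)}{2} = - \frac{K + \frac{-11 + K}{2 K}}{2 \left(-6 + K\right)}$)
$z{\left(a \right)} = -34$ ($z{\left(a \right)} = \frac{7}{4} - \frac{99 - -44}{4} = \frac{7}{4} - \frac{99 + 44}{4} = \frac{7}{4} - \frac{143}{4} = -34$)
$N = -34$
$-17960 - N = -17960 - -34 = -17960 + 34 = -17926$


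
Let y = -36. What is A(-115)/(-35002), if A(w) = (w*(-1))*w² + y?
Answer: -1520839/35002 ≈ -43.450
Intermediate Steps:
A(w) = -36 - w³ (A(w) = (w*(-1))*w² - 36 = (-w)*w² - 36 = -w³ - 36 = -36 - w³)
A(-115)/(-35002) = (-36 - 1*(-115)³)/(-35002) = (-36 - 1*(-1520875))*(-1/35002) = (-36 + 1520875)*(-1/35002) = 1520839*(-1/35002) = -1520839/35002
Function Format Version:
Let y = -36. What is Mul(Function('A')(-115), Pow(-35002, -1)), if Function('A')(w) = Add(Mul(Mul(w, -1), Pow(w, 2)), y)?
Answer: Rational(-1520839, 35002) ≈ -43.450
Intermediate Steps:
Function('A')(w) = Add(-36, Mul(-1, Pow(w, 3))) (Function('A')(w) = Add(Mul(Mul(w, -1), Pow(w, 2)), -36) = Add(Mul(Mul(-1, w), Pow(w, 2)), -36) = Add(Mul(-1, Pow(w, 3)), -36) = Add(-36, Mul(-1, Pow(w, 3))))
Mul(Function('A')(-115), Pow(-35002, -1)) = Mul(Add(-36, Mul(-1, Pow(-115, 3))), Pow(-35002, -1)) = Mul(Add(-36, Mul(-1, -1520875)), Rational(-1, 35002)) = Mul(Add(-36, 1520875), Rational(-1, 35002)) = Mul(1520839, Rational(-1, 35002)) = Rational(-1520839, 35002)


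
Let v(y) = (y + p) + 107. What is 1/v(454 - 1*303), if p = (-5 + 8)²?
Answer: 1/267 ≈ 0.0037453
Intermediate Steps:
p = 9 (p = 3² = 9)
v(y) = 116 + y (v(y) = (y + 9) + 107 = (9 + y) + 107 = 116 + y)
1/v(454 - 1*303) = 1/(116 + (454 - 1*303)) = 1/(116 + (454 - 303)) = 1/(116 + 151) = 1/267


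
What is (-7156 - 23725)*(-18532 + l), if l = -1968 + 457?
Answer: 618947883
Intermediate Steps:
l = -1511
(-7156 - 23725)*(-18532 + l) = (-7156 - 23725)*(-18532 - 1511) = -30881*(-20043) = 618947883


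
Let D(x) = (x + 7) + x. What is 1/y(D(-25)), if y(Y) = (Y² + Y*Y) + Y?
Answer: 1/3655 ≈ 0.00027360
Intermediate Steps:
D(x) = 7 + 2*x (D(x) = (7 + x) + x = 7 + 2*x)
y(Y) = Y + 2*Y² (y(Y) = (Y² + Y²) + Y = 2*Y² + Y = Y + 2*Y²)
1/y(D(-25)) = 1/((7 + 2*(-25))*(1 + 2*(7 + 2*(-25)))) = 1/((7 - 50)*(1 + 2*(7 - 50))) = 1/(-43*(1 + 2*(-43))) = 1/(-43*(1 - 86)) = 1/(-43*(-85)) = 1/3655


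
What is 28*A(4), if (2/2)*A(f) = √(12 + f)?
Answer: 112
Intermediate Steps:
A(f) = √(12 + f)
28*A(4) = 28*√(12 + 4) = 28*√16 = 28*4 = 112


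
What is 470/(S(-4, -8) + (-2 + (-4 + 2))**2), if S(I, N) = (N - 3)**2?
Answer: 470/137 ≈ 3.4307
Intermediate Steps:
S(I, N) = (-3 + N)**2
470/(S(-4, -8) + (-2 + (-4 + 2))**2) = 470/((-3 - 8)**2 + (-2 + (-4 + 2))**2) = 470/((-11)**2 + (-2 - 2)**2) = 470/(121 + (-4)**2) = 470/(121 + 16) = 470/137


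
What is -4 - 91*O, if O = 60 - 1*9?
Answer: -4645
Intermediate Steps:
O = 51 (O = 60 - 9 = 51)
-4 - 91*O = -4 - 91*51 = -4 - 4641 = -4645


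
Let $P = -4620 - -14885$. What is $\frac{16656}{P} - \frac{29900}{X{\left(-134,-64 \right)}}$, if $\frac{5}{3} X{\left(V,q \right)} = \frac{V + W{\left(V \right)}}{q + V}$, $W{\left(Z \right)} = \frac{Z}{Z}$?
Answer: $- \frac{101282539752}{1365245} \approx -74186.0$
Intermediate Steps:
$W{\left(Z \right)} = 1$
$X{\left(V,q \right)} = \frac{3 \left(1 + V\right)}{5 \left(V + q\right)}$ ($X{\left(V,q \right)} = \frac{3 \frac{V + 1}{q + V}}{5} = \frac{3 \frac{1 + V}{V + q}}{5} = \frac{3 \left(1 + V\right)}{5 \left(V + q\right)}$)
$P = 10265$ ($P = -4620 + 14885 = 10265$)
$\frac{16656}{P} - \frac{29900}{X{\left(-134,-64 \right)}} = \frac{16656}{10265} - \frac{29900}{\frac{3}{5} \frac{1}{-134 - 64} \left(1 - 134\right)} = 16656 \cdot \frac{1}{10265} - \frac{29900}{\frac{3}{5} \frac{1}{-198} \left(-133\right)} = \frac{16656}{10265} - \frac{29900}{\frac{3}{5} \left(- \frac{1}{198}\right) \left(-133\right)} = \frac{16656}{10265} - \frac{29900}{\frac{133}{330}} = \frac{16656}{10265} - \frac{9867000}{133} = - \frac{101282539752}{1365245}$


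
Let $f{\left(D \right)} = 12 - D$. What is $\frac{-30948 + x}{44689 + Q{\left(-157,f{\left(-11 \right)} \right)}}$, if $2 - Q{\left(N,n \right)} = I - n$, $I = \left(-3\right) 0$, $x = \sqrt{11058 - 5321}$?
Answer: $- \frac{15474}{22357} + \frac{\sqrt{5737}}{44714} \approx -0.69044$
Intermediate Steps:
$x = \sqrt{5737} \approx 75.743$
$I = 0$
$Q{\left(N,n \right)} = 2 + n$ ($Q{\left(N,n \right)} = 2 - \left(0 - n\right) = 2 - - n = 2 + n$)
$\frac{-30948 + x}{44689 + Q{\left(-157,f{\left(-11 \right)} \right)}} = \frac{-30948 + \sqrt{5737}}{44689 + \left(2 + \left(12 - -11\right)\right)} = \frac{-30948 + \sqrt{5737}}{44689 + \left(2 + \left(12 + 11\right)\right)} = \frac{-30948 + \sqrt{5737}}{44689 + \left(2 + 23\right)} = \frac{-30948 + \sqrt{5737}}{44689 + 25} = \frac{-30948 + \sqrt{5737}}{44714} = \left(-30948 + \sqrt{5737}\right) \frac{1}{44714} = - \frac{15474}{22357} + \frac{\sqrt{5737}}{44714}$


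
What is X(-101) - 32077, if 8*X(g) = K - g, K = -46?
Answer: -256561/8 ≈ -32070.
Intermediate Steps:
X(g) = -23/4 - g/8 (X(g) = (-46 - g)/8 = -23/4 - g/8)
X(-101) - 32077 = (-23/4 - ⅛*(-101)) - 32077 = (-23/4 + 101/8) - 32077 = 55/8 - 32077 = -256561/8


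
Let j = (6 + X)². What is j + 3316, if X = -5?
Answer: 3317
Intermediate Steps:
j = 1 (j = (6 - 5)² = 1² = 1)
j + 3316 = 1 + 3316 = 3317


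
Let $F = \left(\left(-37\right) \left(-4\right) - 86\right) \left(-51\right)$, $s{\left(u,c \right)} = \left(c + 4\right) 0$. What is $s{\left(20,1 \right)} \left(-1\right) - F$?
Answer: $3162$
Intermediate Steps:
$s{\left(u,c \right)} = 0$ ($s{\left(u,c \right)} = \left(4 + c\right) 0 = 0$)
$F = -3162$ ($F = \left(148 - 86\right) \left(-51\right) = 62 \left(-51\right) = -3162$)
$s{\left(20,1 \right)} \left(-1\right) - F = 0 \left(-1\right) - -3162 = 0 + 3162 = 3162$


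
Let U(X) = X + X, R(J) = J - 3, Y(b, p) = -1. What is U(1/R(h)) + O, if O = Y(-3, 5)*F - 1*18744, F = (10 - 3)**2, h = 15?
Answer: -112757/6 ≈ -18793.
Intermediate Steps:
F = 49 (F = 7**2 = 49)
R(J) = -3 + J
U(X) = 2*X
O = -18793 (O = -1*49 - 1*18744 = -49 - 18744 = -18793)
U(1/R(h)) + O = 2/(-3 + 15) - 18793 = 2/12 - 18793 = 2*(1/12) - 18793 = 1/6 - 18793 = -112757/6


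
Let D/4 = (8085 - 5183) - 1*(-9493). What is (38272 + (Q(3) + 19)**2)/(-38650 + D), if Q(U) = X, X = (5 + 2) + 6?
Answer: 19648/5465 ≈ 3.5952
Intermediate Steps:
X = 13 (X = 7 + 6 = 13)
Q(U) = 13
D = 49580 (D = 4*((8085 - 5183) - 1*(-9493)) = 4*(2902 + 9493) = 4*12395 = 49580)
(38272 + (Q(3) + 19)**2)/(-38650 + D) = (38272 + (13 + 19)**2)/(-38650 + 49580) = (38272 + 32**2)/10930 = (38272 + 1024)*(1/10930) = 39296*(1/10930) = 19648/5465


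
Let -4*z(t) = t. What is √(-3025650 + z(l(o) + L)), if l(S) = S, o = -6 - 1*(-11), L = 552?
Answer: I*√12103157/2 ≈ 1739.5*I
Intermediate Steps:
o = 5 (o = -6 + 11 = 5)
z(t) = -t/4
√(-3025650 + z(l(o) + L)) = √(-3025650 - (5 + 552)/4) = √(-3025650 - ¼*557) = √(-3025650 - 557/4) = √(-12103157/4) = I*√12103157/2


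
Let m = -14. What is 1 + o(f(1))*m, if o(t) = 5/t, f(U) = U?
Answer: -69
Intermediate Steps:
1 + o(f(1))*m = 1 + (5/1)*(-14) = 1 + (5*1)*(-14) = 1 + 5*(-14) = 1 - 70 = -69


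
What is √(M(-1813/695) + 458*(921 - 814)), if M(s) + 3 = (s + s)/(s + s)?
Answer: 2*√12251 ≈ 221.37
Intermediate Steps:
M(s) = -2 (M(s) = -3 + (s + s)/(s + s) = -3 + (2*s)/((2*s)) = -3 + (2*s)*(1/(2*s)) = -3 + 1 = -2)
√(M(-1813/695) + 458*(921 - 814)) = √(-2 + 458*(921 - 814)) = √(-2 + 458*107) = √(-2 + 49006) = √49004 = 2*√12251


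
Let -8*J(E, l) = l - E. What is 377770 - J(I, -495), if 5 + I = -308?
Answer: 1510989/4 ≈ 3.7775e+5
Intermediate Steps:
I = -313 (I = -5 - 308 = -313)
J(E, l) = -l/8 + E/8 (J(E, l) = -(l - E)/8 = -l/8 + E/8)
377770 - J(I, -495) = 377770 - (-⅛*(-495) + (⅛)*(-313)) = 377770 - (495/8 - 313/8) = 377770 - 1*91/4 = 377770 - 91/4 = 1510989/4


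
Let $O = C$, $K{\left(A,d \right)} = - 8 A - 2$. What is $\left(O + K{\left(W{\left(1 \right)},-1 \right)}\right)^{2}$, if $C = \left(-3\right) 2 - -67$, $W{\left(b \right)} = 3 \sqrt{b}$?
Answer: $1225$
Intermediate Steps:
$C = 61$ ($C = -6 + 67 = 61$)
$K{\left(A,d \right)} = -2 - 8 A$
$O = 61$
$\left(O + K{\left(W{\left(1 \right)},-1 \right)}\right)^{2} = \left(61 - \left(2 + 8 \cdot 3 \sqrt{1}\right)\right)^{2} = \left(61 - \left(2 + 8 \cdot 3 \cdot 1\right)\right)^{2} = \left(61 - 26\right)^{2} = 35^{2} = 1225$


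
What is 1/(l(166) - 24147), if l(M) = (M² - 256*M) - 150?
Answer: -1/39237 ≈ -2.5486e-5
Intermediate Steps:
l(M) = -150 + M² - 256*M
1/(l(166) - 24147) = 1/((-150 + 166² - 256*166) - 24147) = 1/((-150 + 27556 - 42496) - 24147) = 1/(-15090 - 24147) = 1/(-39237) = -1/39237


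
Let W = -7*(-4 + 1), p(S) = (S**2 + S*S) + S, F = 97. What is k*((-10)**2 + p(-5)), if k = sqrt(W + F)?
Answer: 145*sqrt(118) ≈ 1575.1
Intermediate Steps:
p(S) = S + 2*S**2 (p(S) = (S**2 + S**2) + S = 2*S**2 + S = S + 2*S**2)
W = 21 (W = -7*(-3) = 21)
k = sqrt(118) (k = sqrt(21 + 97) = sqrt(118) ≈ 10.863)
k*((-10)**2 + p(-5)) = sqrt(118)*((-10)**2 - 5*(1 + 2*(-5))) = sqrt(118)*(100 - 5*(1 - 10)) = sqrt(118)*(100 - 5*(-9)) = sqrt(118)*(100 + 45) = sqrt(118)*145 = 145*sqrt(118)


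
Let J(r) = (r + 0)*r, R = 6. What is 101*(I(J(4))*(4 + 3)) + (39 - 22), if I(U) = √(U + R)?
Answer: 17 + 707*√22 ≈ 3333.1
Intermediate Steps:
J(r) = r² (J(r) = r*r = r²)
I(U) = √(6 + U) (I(U) = √(U + 6) = √(6 + U))
101*(I(J(4))*(4 + 3)) + (39 - 22) = 101*(√(6 + 4²)*(4 + 3)) + (39 - 22) = 101*(√(6 + 16)*7) + 17 = 101*(√22*7) + 17 = 101*(7*√22) + 17 = 707*√22 + 17 = 17 + 707*√22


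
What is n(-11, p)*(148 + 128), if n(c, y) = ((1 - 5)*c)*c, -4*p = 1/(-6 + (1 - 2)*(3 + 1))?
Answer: -133584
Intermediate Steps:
p = 1/40 (p = -1/(4*(-6 + (1 - 2)*(3 + 1))) = -1/(4*(-6 - 1*4)) = -1/(4*(-6 - 4)) = -¼/(-10) = -¼*(-⅒) = 1/40 ≈ 0.025000)
n(c, y) = -4*c² (n(c, y) = (-4*c)*c = -4*c²)
n(-11, p)*(148 + 128) = (-4*(-11)²)*(148 + 128) = -4*121*276 = -484*276 = -133584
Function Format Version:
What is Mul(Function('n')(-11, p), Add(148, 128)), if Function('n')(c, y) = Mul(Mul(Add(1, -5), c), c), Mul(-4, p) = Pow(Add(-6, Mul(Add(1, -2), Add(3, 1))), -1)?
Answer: -133584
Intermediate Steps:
p = Rational(1, 40) (p = Mul(Rational(-1, 4), Pow(Add(-6, Mul(Add(1, -2), Add(3, 1))), -1)) = Mul(Rational(-1, 4), Pow(Add(-6, Mul(-1, 4)), -1)) = Mul(Rational(-1, 4), Pow(Add(-6, -4), -1)) = Mul(Rational(-1, 4), Pow(-10, -1)) = Mul(Rational(-1, 4), Rational(-1, 10)) = Rational(1, 40) ≈ 0.025000)
Function('n')(c, y) = Mul(-4, Pow(c, 2)) (Function('n')(c, y) = Mul(Mul(-4, c), c) = Mul(-4, Pow(c, 2)))
Mul(Function('n')(-11, p), Add(148, 128)) = Mul(Mul(-4, Pow(-11, 2)), Add(148, 128)) = Mul(Mul(-4, 121), 276) = Mul(-484, 276) = -133584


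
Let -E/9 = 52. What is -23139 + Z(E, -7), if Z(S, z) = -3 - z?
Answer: -23135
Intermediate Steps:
E = -468 (E = -9*52 = -468)
-23139 + Z(E, -7) = -23139 + (-3 - 1*(-7)) = -23139 + (-3 + 7) = -23139 + 4 = -23135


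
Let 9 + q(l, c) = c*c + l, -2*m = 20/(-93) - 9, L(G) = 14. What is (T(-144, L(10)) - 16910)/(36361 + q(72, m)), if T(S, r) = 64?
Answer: -582804216/1260859153 ≈ -0.46223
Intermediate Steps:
m = 857/186 (m = -(20/(-93) - 9)/2 = -(20*(-1/93) - 9)/2 = -(-20/93 - 9)/2 = -½*(-857/93) = 857/186 ≈ 4.6075)
q(l, c) = -9 + l + c² (q(l, c) = -9 + (c*c + l) = -9 + (c² + l) = -9 + (l + c²) = -9 + l + c²)
(T(-144, L(10)) - 16910)/(36361 + q(72, m)) = (64 - 16910)/(36361 + (-9 + 72 + (857/186)²)) = -16846/(36361 + (-9 + 72 + 734449/34596)) = -16846/(36361 + 2913997/34596) = -16846/1260859153/34596 = -16846*34596/1260859153 = -582804216/1260859153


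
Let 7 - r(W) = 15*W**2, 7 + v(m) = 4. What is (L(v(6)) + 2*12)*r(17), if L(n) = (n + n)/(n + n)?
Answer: -108200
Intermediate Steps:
v(m) = -3 (v(m) = -7 + 4 = -3)
L(n) = 1 (L(n) = (2*n)/((2*n)) = (2*n)*(1/(2*n)) = 1)
r(W) = 7 - 15*W**2
(L(v(6)) + 2*12)*r(17) = (1 + 2*12)*(7 - 15*17**2) = (1 + 24)*(7 - 15*289) = 25*(7 - 4335) = 25*(-4328) = -108200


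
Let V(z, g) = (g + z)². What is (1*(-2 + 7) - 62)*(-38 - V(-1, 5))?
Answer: 3078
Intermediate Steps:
(1*(-2 + 7) - 62)*(-38 - V(-1, 5)) = (1*(-2 + 7) - 62)*(-38 - (5 - 1)²) = (1*5 - 62)*(-38 - 1*4²) = (5 - 62)*(-38 - 1*16) = -57*(-38 - 16) = -57*(-54) = 3078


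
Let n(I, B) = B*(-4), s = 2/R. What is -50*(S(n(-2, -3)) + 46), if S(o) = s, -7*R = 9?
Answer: -20000/9 ≈ -2222.2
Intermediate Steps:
R = -9/7 (R = -⅐*9 = -9/7 ≈ -1.2857)
s = -14/9 (s = 2/(-9/7) = 2*(-7/9) = -14/9 ≈ -1.5556)
n(I, B) = -4*B
S(o) = -14/9
-50*(S(n(-2, -3)) + 46) = -50*(-14/9 + 46) = -50*400/9 = -20000/9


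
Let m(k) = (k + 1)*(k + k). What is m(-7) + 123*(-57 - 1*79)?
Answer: -16644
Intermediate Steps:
m(k) = 2*k*(1 + k) (m(k) = (1 + k)*(2*k) = 2*k*(1 + k))
m(-7) + 123*(-57 - 1*79) = 2*(-7)*(1 - 7) + 123*(-57 - 1*79) = 2*(-7)*(-6) + 123*(-57 - 79) = 84 + 123*(-136) = 84 - 16728 = -16644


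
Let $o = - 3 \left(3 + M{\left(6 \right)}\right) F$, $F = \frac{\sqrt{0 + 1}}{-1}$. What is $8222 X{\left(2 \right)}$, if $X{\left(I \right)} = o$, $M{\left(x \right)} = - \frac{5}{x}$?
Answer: $53443$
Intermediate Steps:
$F = -1$ ($F = \sqrt{1} \left(-1\right) = 1 \left(-1\right) = -1$)
$o = \frac{13}{2}$ ($o = - 3 \left(3 - \frac{5}{6}\right) \left(-1\right) = - 3 \cdot \frac{13}{6} \left(-1\right) = \left(-3\right) \left(- \frac{13}{6}\right) = \frac{13}{2} \approx 6.5$)
$X{\left(I \right)} = \frac{13}{2}$
$8222 X{\left(2 \right)} = 8222 \cdot \frac{13}{2} = 53443$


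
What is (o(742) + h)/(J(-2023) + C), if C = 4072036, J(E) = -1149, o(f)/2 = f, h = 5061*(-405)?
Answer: -2048221/4070887 ≈ -0.50314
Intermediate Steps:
h = -2049705
o(f) = 2*f
(o(742) + h)/(J(-2023) + C) = (2*742 - 2049705)/(-1149 + 4072036) = (1484 - 2049705)/4070887 = -2048221*1/4070887 = -2048221/4070887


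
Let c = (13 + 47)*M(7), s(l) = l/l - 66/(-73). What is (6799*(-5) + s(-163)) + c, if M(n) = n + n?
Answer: -2420176/73 ≈ -33153.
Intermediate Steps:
M(n) = 2*n
s(l) = 139/73 (s(l) = 1 - 66*(-1/73) = 1 + 66/73 = 139/73)
c = 840 (c = (13 + 47)*(2*7) = 60*14 = 840)
(6799*(-5) + s(-163)) + c = (6799*(-5) + 139/73) + 840 = (-33995 + 139/73) + 840 = -2481496/73 + 840 = -2420176/73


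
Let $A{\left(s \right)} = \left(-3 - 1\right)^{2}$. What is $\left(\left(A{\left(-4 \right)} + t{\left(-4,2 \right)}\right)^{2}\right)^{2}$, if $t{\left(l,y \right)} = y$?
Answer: $104976$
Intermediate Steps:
$A{\left(s \right)} = 16$ ($A{\left(s \right)} = \left(-4\right)^{2} = 16$)
$\left(\left(A{\left(-4 \right)} + t{\left(-4,2 \right)}\right)^{2}\right)^{2} = \left(\left(16 + 2\right)^{2}\right)^{2} = \left(18^{2}\right)^{2} = 324^{2} = 104976$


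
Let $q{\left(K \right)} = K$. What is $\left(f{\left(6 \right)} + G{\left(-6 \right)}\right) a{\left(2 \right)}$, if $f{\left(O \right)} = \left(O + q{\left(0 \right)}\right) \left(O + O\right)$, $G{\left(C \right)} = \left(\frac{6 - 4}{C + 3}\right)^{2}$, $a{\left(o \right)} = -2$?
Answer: $- \frac{1304}{9} \approx -144.89$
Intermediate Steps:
$G{\left(C \right)} = \frac{4}{\left(3 + C\right)^{2}}$ ($G{\left(C \right)} = \left(\frac{2}{3 + C}\right)^{2} = \frac{4}{\left(3 + C\right)^{2}}$)
$f{\left(O \right)} = 2 O^{2}$ ($f{\left(O \right)} = \left(O + 0\right) \left(O + O\right) = O 2 O = 2 O^{2}$)
$\left(f{\left(6 \right)} + G{\left(-6 \right)}\right) a{\left(2 \right)} = \left(2 \cdot 6^{2} + \frac{4}{\left(3 - 6\right)^{2}}\right) \left(-2\right) = \left(2 \cdot 36 + \frac{4}{9}\right) \left(-2\right) = \left(72 + 4 \cdot \frac{1}{9}\right) \left(-2\right) = \left(72 + \frac{4}{9}\right) \left(-2\right) = \frac{652}{9} \left(-2\right) = - \frac{1304}{9}$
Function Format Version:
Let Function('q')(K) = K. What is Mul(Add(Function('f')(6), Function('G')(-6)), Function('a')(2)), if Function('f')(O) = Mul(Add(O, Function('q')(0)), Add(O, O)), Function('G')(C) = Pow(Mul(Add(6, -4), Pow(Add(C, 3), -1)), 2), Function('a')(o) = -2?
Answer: Rational(-1304, 9) ≈ -144.89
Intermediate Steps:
Function('G')(C) = Mul(4, Pow(Add(3, C), -2)) (Function('G')(C) = Pow(Mul(2, Pow(Add(3, C), -1)), 2) = Mul(4, Pow(Add(3, C), -2)))
Function('f')(O) = Mul(2, Pow(O, 2)) (Function('f')(O) = Mul(Add(O, 0), Add(O, O)) = Mul(O, Mul(2, O)) = Mul(2, Pow(O, 2)))
Mul(Add(Function('f')(6), Function('G')(-6)), Function('a')(2)) = Mul(Add(Mul(2, Pow(6, 2)), Mul(4, Pow(Add(3, -6), -2))), -2) = Mul(Add(Mul(2, 36), Mul(4, Pow(-3, -2))), -2) = Mul(Add(72, Mul(4, Rational(1, 9))), -2) = Mul(Add(72, Rational(4, 9)), -2) = Mul(Rational(652, 9), -2) = Rational(-1304, 9)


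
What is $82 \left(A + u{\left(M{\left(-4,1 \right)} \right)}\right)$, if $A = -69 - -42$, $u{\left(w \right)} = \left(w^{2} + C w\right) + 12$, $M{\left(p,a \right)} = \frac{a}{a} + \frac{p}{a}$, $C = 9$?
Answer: $-2706$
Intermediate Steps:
$M{\left(p,a \right)} = 1 + \frac{p}{a}$
$u{\left(w \right)} = 12 + w^{2} + 9 w$ ($u{\left(w \right)} = \left(w^{2} + 9 w\right) + 12 = 12 + w^{2} + 9 w$)
$A = -27$ ($A = -69 + 42 = -27$)
$82 \left(A + u{\left(M{\left(-4,1 \right)} \right)}\right) = 82 \left(-27 + \left(12 + \left(\frac{1 - 4}{1}\right)^{2} + 9 \frac{1 - 4}{1}\right)\right) = 82 \left(-27 + \left(12 + \left(1 \left(-3\right)\right)^{2} + 9 \cdot 1 \left(-3\right)\right)\right) = 82 \left(-27 + \left(12 + \left(-3\right)^{2} + 9 \left(-3\right)\right)\right) = 82 \left(-27 + \left(12 + 9 - 27\right)\right) = 82 \left(-27 - 6\right) = 82 \left(-33\right) = -2706$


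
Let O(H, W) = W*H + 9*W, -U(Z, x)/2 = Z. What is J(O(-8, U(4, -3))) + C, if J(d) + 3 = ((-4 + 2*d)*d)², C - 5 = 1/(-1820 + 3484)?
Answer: 42601729/1664 ≈ 25602.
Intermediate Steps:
U(Z, x) = -2*Z
C = 8321/1664 (C = 5 + 1/(-1820 + 3484) = 5 + 1/1664 = 8321/1664 ≈ 5.0006)
O(H, W) = 9*W + H*W (O(H, W) = H*W + 9*W = 9*W + H*W)
J(d) = -3 + d²*(-4 + 2*d)² (J(d) = -3 + ((-4 + 2*d)*d)² = -3 + (d*(-4 + 2*d))² = -3 + d²*(-4 + 2*d)²)
J(O(-8, U(4, -3))) + C = (-3 + 4*((-2*4)*(9 - 8))²*(-2 + (-2*4)*(9 - 8))²) + 8321/1664 = (-3 + 4*(-8*1)²*(-2 - 8*1)²) + 8321/1664 = (-3 + 4*(-8)²*(-2 - 8)²) + 8321/1664 = (-3 + 4*64*(-10)²) + 8321/1664 = (-3 + 4*64*100) + 8321/1664 = (-3 + 25600) + 8321/1664 = 25597 + 8321/1664 = 42601729/1664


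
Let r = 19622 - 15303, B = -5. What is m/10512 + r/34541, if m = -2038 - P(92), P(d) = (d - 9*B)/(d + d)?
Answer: -511498493/7423275392 ≈ -0.068905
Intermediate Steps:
P(d) = (45 + d)/(2*d) (P(d) = (d - 9*(-5))/(d + d) = (d + 45)/((2*d)) = (45 + d)*(1/(2*d)) = (45 + d)/(2*d))
m = -375129/184 (m = -2038 - (45 + 92)/(2*92) = -2038 - 137/(2*92) = -2038 - 1*137/184 = -2038 - 137/184 = -375129/184 ≈ -2038.7)
r = 4319
m/10512 + r/34541 = -375129/184/10512 + 4319/34541 = -375129/184*1/10512 + 4319*(1/34541) = -41681/214912 + 4319/34541 = -511498493/7423275392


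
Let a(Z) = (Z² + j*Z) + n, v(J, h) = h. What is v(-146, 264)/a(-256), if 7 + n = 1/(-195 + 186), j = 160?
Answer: 297/27640 ≈ 0.010745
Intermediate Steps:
n = -64/9 (n = -7 + 1/(-195 + 186) = -7 + 1/(-9) = -7 - ⅑ = -64/9 ≈ -7.1111)
a(Z) = -64/9 + Z² + 160*Z (a(Z) = (Z² + 160*Z) - 64/9 = -64/9 + Z² + 160*Z)
v(-146, 264)/a(-256) = 264/(-64/9 + (-256)² + 160*(-256)) = 264/(-64/9 + 65536 - 40960) = 264/(221120/9) = 264*(9/221120) = 297/27640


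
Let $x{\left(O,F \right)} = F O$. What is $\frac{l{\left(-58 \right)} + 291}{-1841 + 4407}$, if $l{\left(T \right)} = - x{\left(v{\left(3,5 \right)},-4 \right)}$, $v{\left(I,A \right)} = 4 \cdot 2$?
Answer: $\frac{323}{2566} \approx 0.12588$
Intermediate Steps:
$v{\left(I,A \right)} = 8$
$l{\left(T \right)} = 32$ ($l{\left(T \right)} = - \left(-4\right) 8 = \left(-1\right) \left(-32\right) = 32$)
$\frac{l{\left(-58 \right)} + 291}{-1841 + 4407} = \frac{32 + 291}{-1841 + 4407} = \frac{323}{2566}$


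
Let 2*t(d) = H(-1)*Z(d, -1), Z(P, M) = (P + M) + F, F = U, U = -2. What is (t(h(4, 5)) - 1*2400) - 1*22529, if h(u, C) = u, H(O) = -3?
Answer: -49861/2 ≈ -24931.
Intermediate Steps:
F = -2
Z(P, M) = -2 + M + P (Z(P, M) = (P + M) - 2 = (M + P) - 2 = -2 + M + P)
t(d) = 9/2 - 3*d/2 (t(d) = (-3*(-2 - 1 + d))/2 = (-3*(-3 + d))/2 = (9 - 3*d)/2 = 9/2 - 3*d/2)
(t(h(4, 5)) - 1*2400) - 1*22529 = ((9/2 - 3/2*4) - 1*2400) - 1*22529 = ((9/2 - 6) - 2400) - 22529 = (-3/2 - 2400) - 22529 = -4803/2 - 22529 = -49861/2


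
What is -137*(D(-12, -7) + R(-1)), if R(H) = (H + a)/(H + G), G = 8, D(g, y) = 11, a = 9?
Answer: -11645/7 ≈ -1663.6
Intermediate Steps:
R(H) = (9 + H)/(8 + H) (R(H) = (H + 9)/(H + 8) = (9 + H)/(8 + H))
-137*(D(-12, -7) + R(-1)) = -137*(11 + (9 - 1)/(8 - 1)) = -137*(11 + 8/7) = -137*85/7 = -11645/7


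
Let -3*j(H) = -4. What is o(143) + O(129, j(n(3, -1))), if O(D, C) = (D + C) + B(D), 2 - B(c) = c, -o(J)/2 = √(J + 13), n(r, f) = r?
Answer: 10/3 - 4*√39 ≈ -21.647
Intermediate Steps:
o(J) = -2*√(13 + J) (o(J) = -2*√(J + 13) = -2*√(13 + J))
B(c) = 2 - c
j(H) = 4/3 (j(H) = -⅓*(-4) = 4/3)
O(D, C) = 2 + C (O(D, C) = (D + C) + (2 - D) = (C + D) + (2 - D) = 2 + C)
o(143) + O(129, j(n(3, -1))) = -2*√(13 + 143) + (2 + 4/3) = -4*√39 + 10/3 = 10/3 - 4*√39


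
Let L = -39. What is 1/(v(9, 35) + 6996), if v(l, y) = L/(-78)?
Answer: 2/13993 ≈ 0.00014293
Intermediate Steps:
v(l, y) = 1/2 (v(l, y) = -39/(-78) = -39*(-1/78) = 1/2)
1/(v(9, 35) + 6996) = 1/(1/2 + 6996) = 1/(13993/2) = 2/13993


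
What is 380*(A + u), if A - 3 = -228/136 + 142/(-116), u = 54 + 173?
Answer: 42544800/493 ≈ 86298.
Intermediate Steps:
u = 227
A = 49/493 (A = 3 + (-228/136 + 142/(-116)) = 3 + (-228*1/136 + 142*(-1/116)) = 3 + (-57/34 - 71/58) = 3 - 1430/493 = 49/493 ≈ 0.099391)
380*(A + u) = 380*(49/493 + 227) = 380*(111960/493) = 42544800/493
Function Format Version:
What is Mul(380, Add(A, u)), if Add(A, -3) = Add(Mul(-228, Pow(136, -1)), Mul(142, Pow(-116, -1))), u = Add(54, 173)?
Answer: Rational(42544800, 493) ≈ 86298.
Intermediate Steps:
u = 227
A = Rational(49, 493) (A = Add(3, Add(Mul(-228, Pow(136, -1)), Mul(142, Pow(-116, -1)))) = Add(3, Add(Mul(-228, Rational(1, 136)), Mul(142, Rational(-1, 116)))) = Add(3, Add(Rational(-57, 34), Rational(-71, 58))) = Add(3, Rational(-1430, 493)) = Rational(49, 493) ≈ 0.099391)
Mul(380, Add(A, u)) = Mul(380, Add(Rational(49, 493), 227)) = Mul(380, Rational(111960, 493)) = Rational(42544800, 493)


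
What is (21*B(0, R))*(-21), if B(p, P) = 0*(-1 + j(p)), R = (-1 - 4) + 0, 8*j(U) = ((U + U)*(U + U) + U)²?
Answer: 0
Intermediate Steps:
j(U) = (U + 4*U²)²/8 (j(U) = ((U + U)*(U + U) + U)²/8 = ((2*U)*(2*U) + U)²/8 = (4*U² + U)²/8 = (U + 4*U²)²/8)
R = -5 (R = -5 + 0 = -5)
B(p, P) = 0 (B(p, P) = 0*(-1 + p²*(1 + 4*p)²/8) = 0)
(21*B(0, R))*(-21) = (21*0)*(-21) = 0*(-21) = 0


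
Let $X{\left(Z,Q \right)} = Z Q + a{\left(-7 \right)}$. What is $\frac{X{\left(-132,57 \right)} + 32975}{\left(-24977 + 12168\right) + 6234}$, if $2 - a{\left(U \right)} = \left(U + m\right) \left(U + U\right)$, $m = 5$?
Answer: $- \frac{1017}{263} \approx -3.8669$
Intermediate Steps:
$a{\left(U \right)} = 2 - 2 U \left(5 + U\right)$ ($a{\left(U \right)} = 2 - \left(U + 5\right) \left(U + U\right) = 2 - \left(5 + U\right) 2 U = 2 - 2 U \left(5 + U\right)$)
$X{\left(Z,Q \right)} = -26 + Q Z$ ($X{\left(Z,Q \right)} = Z Q - \left(-72 + 98\right) = Q Z + \left(2 + 70 - 98\right) = Q Z - 26 = -26 + Q Z$)
$\frac{X{\left(-132,57 \right)} + 32975}{\left(-24977 + 12168\right) + 6234} = \frac{\left(-26 + 57 \left(-132\right)\right) + 32975}{\left(-24977 + 12168\right) + 6234} = \frac{\left(-26 - 7524\right) + 32975}{-12809 + 6234} = \frac{-7550 + 32975}{-6575} = 25425 \left(- \frac{1}{6575}\right) = - \frac{1017}{263}$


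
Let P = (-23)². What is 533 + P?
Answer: 1062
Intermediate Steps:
P = 529
533 + P = 533 + 529 = 1062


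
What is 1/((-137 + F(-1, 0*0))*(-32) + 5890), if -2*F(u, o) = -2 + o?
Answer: 1/10242 ≈ 9.7637e-5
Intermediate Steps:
F(u, o) = 1 - o/2 (F(u, o) = -(-2 + o)/2 = 1 - o/2)
1/((-137 + F(-1, 0*0))*(-32) + 5890) = 1/((-137 + (1 - 0*0))*(-32) + 5890) = 1/((-137 + (1 - ½*0))*(-32) + 5890) = 1/((-137 + (1 + 0))*(-32) + 5890) = 1/((-137 + 1)*(-32) + 5890) = 1/(-136*(-32) + 5890) = 1/(4352 + 5890) = 1/10242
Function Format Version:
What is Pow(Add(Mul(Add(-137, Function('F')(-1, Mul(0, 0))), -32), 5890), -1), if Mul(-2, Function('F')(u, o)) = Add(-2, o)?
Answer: Rational(1, 10242) ≈ 9.7637e-5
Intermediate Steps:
Function('F')(u, o) = Add(1, Mul(Rational(-1, 2), o)) (Function('F')(u, o) = Mul(Rational(-1, 2), Add(-2, o)) = Add(1, Mul(Rational(-1, 2), o)))
Pow(Add(Mul(Add(-137, Function('F')(-1, Mul(0, 0))), -32), 5890), -1) = Pow(Add(Mul(Add(-137, Add(1, Mul(Rational(-1, 2), Mul(0, 0)))), -32), 5890), -1) = Pow(Add(Mul(Add(-137, Add(1, Mul(Rational(-1, 2), 0))), -32), 5890), -1) = Pow(Add(Mul(Add(-137, Add(1, 0)), -32), 5890), -1) = Pow(Add(Mul(Add(-137, 1), -32), 5890), -1) = Pow(Add(Mul(-136, -32), 5890), -1) = Pow(Add(4352, 5890), -1) = Pow(10242, -1) = Rational(1, 10242)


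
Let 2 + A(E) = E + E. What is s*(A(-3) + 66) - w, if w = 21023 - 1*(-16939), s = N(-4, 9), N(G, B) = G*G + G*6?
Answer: -38426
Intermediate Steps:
N(G, B) = G² + 6*G
s = -8 (s = -4*(6 - 4) = -4*2 = -8)
A(E) = -2 + 2*E (A(E) = -2 + (E + E) = -2 + 2*E)
w = 37962 (w = 21023 + 16939 = 37962)
s*(A(-3) + 66) - w = -8*((-2 + 2*(-3)) + 66) - 1*37962 = -8*((-2 - 6) + 66) - 37962 = -8*(-8 + 66) - 37962 = -8*58 - 37962 = -464 - 37962 = -38426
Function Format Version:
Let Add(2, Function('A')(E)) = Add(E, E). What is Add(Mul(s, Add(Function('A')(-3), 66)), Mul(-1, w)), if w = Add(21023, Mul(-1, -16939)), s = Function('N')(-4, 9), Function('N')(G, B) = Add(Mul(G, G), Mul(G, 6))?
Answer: -38426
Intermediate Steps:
Function('N')(G, B) = Add(Pow(G, 2), Mul(6, G))
s = -8 (s = Mul(-4, Add(6, -4)) = Mul(-4, 2) = -8)
Function('A')(E) = Add(-2, Mul(2, E)) (Function('A')(E) = Add(-2, Add(E, E)) = Add(-2, Mul(2, E)))
w = 37962 (w = Add(21023, 16939) = 37962)
Add(Mul(s, Add(Function('A')(-3), 66)), Mul(-1, w)) = Add(Mul(-8, Add(Add(-2, Mul(2, -3)), 66)), Mul(-1, 37962)) = Add(Mul(-8, Add(Add(-2, -6), 66)), -37962) = Add(Mul(-8, Add(-8, 66)), -37962) = Add(Mul(-8, 58), -37962) = Add(-464, -37962) = -38426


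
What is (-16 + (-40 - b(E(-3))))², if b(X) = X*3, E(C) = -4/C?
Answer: 3600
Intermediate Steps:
b(X) = 3*X
(-16 + (-40 - b(E(-3))))² = (-16 + (-40 - 3*(-4/(-3))))² = (-16 + (-40 - 3*(-4*(-⅓))))² = (-16 + (-40 - 3*4/3))² = (-16 + (-40 - 1*4))² = (-16 + (-40 - 4))² = (-16 - 44)² = (-60)² = 3600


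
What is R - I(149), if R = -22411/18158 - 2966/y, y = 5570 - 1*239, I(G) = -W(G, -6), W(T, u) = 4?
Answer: 213871523/96800298 ≈ 2.2094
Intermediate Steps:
I(G) = -4 (I(G) = -1*4 = -4)
y = 5331 (y = 5570 - 239 = 5331)
R = -173329669/96800298 (R = -22411/18158 - 2966/5331 = -173329669/96800298 ≈ -1.7906)
R - I(149) = -173329669/96800298 - 1*(-4) = -173329669/96800298 + 4 = 213871523/96800298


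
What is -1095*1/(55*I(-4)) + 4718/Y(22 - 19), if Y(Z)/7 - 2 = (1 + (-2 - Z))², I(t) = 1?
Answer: 1736/99 ≈ 17.535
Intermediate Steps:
Y(Z) = 14 + 7*(-1 - Z)² (Y(Z) = 14 + 7*(1 + (-2 - Z))² = 14 + 7*(-1 - Z)²)
-1095*1/(55*I(-4)) + 4718/Y(22 - 19) = -1095/(1*55) + 4718/(14 + 7*(1 + (22 - 19))²) = -1095/55 + 4718/(14 + 7*(1 + 3)²) = -1095*1/55 + 4718/(14 + 7*4²) = -219/11 + 4718/(14 + 7*16) = -219/11 + 4718/(14 + 112) = -219/11 + 4718/126 = -219/11 + 4718*(1/126) = -219/11 + 337/9 = 1736/99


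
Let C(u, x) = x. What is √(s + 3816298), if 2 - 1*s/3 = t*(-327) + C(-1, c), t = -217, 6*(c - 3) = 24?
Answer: √3603406 ≈ 1898.3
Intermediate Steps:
c = 7 (c = 3 + (⅙)*24 = 3 + 4 = 7)
s = -212892 (s = 6 - 3*(-217*(-327) + 7) = 6 - 3*(70959 + 7) = 6 - 3*70966 = 6 - 212898 = -212892)
√(s + 3816298) = √(-212892 + 3816298) = √3603406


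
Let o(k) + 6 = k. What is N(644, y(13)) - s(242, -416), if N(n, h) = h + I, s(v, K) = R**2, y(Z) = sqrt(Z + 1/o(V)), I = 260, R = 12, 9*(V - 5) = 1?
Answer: 116 + sqrt(190)/4 ≈ 119.45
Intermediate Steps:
V = 46/9 (V = 5 + (1/9)*1 = 5 + 1/9 = 46/9 ≈ 5.1111)
o(k) = -6 + k
y(Z) = sqrt(-9/8 + Z) (y(Z) = sqrt(Z + 1/(-6 + 46/9)) = sqrt(Z + 1/(-8/9)) = sqrt(Z - 9/8) = sqrt(-9/8 + Z))
s(v, K) = 144 (s(v, K) = 12**2 = 144)
N(n, h) = 260 + h (N(n, h) = h + 260 = 260 + h)
N(644, y(13)) - s(242, -416) = (260 + sqrt(-18 + 16*13)/4) - 1*144 = (260 + sqrt(-18 + 208)/4) - 144 = (260 + sqrt(190)/4) - 144 = 116 + sqrt(190)/4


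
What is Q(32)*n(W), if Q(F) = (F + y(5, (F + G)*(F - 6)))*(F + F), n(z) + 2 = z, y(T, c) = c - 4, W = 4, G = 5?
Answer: 126720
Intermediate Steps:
y(T, c) = -4 + c
n(z) = -2 + z
Q(F) = 2*F*(-4 + F + (-6 + F)*(5 + F)) (Q(F) = (F + (-4 + (F + 5)*(F - 6)))*(F + F) = (F + (-4 + (5 + F)*(-6 + F)))*(2*F) = (F + (-4 + (-6 + F)*(5 + F)))*(2*F) = (-4 + F + (-6 + F)*(5 + F))*(2*F) = 2*F*(-4 + F + (-6 + F)*(5 + F)))
Q(32)*n(W) = (2*32*(-34 + 32²))*(-2 + 4) = (2*32*(-34 + 1024))*2 = (2*32*990)*2 = 63360*2 = 126720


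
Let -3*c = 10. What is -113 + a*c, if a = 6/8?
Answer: -231/2 ≈ -115.50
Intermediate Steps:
c = -10/3 (c = -1/3*10 = -10/3 ≈ -3.3333)
a = 3/4 (a = 6*(1/8) = 3/4 ≈ 0.75000)
-113 + a*c = -113 + (3/4)*(-10/3) = -113 - 5/2 = -231/2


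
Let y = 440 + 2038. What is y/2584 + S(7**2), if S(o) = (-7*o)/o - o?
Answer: -71113/1292 ≈ -55.041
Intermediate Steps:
y = 2478
S(o) = -7 - o
y/2584 + S(7**2) = 2478/2584 + (-7 - 1*7**2) = 2478*(1/2584) + (-7 - 1*49) = 1239/1292 + (-7 - 49) = 1239/1292 - 56 = -71113/1292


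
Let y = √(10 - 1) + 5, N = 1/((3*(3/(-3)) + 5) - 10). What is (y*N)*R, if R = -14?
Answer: 14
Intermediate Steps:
N = -⅛ (N = 1/((3*(3*(-⅓)) + 5) - 10) = 1/((3*(-1) + 5) - 10) = 1/((-3 + 5) - 10) = 1/(2 - 10) = 1/(-8) = -⅛ ≈ -0.12500)
y = 8 (y = √9 + 5 = 3 + 5 = 8)
(y*N)*R = (8*(-⅛))*(-14) = -1*(-14) = 14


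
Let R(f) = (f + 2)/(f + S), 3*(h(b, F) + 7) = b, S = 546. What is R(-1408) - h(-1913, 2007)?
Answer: 835663/1293 ≈ 646.30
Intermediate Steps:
h(b, F) = -7 + b/3
R(f) = (2 + f)/(546 + f) (R(f) = (f + 2)/(f + 546) = (2 + f)/(546 + f))
R(-1408) - h(-1913, 2007) = (2 - 1408)/(546 - 1408) - (-7 + (⅓)*(-1913)) = -1406/(-862) - (-7 - 1913/3) = -1/862*(-1406) - 1*(-1934/3) = 703/431 + 1934/3 = 835663/1293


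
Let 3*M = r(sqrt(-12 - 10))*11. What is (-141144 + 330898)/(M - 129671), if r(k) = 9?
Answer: -94877/64819 ≈ -1.4637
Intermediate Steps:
M = 33 (M = (9*11)/3 = (1/3)*99 = 33)
(-141144 + 330898)/(M - 129671) = (-141144 + 330898)/(33 - 129671) = 189754/(-129638) = 189754*(-1/129638) = -94877/64819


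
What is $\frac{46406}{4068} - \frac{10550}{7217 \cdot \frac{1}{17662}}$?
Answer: $- \frac{378836103349}{14679378} \approx -25807.0$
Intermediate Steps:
$\frac{46406}{4068} - \frac{10550}{7217 \cdot \frac{1}{17662}} = 46406 \cdot \frac{1}{4068} - \frac{10550}{7217 \cdot \frac{1}{17662}} = \frac{23203}{2034} - \frac{10550}{\frac{7217}{17662}} = \frac{23203}{2034} - \frac{186334100}{7217} = - \frac{378836103349}{14679378}$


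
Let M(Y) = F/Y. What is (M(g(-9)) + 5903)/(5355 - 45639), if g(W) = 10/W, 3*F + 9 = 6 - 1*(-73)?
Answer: -2941/20142 ≈ -0.14601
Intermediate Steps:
F = 70/3 (F = -3 + (6 - 1*(-73))/3 = -3 + (6 + 73)/3 = -3 + (⅓)*79 = -3 + 79/3 = 70/3 ≈ 23.333)
M(Y) = 70/(3*Y)
(M(g(-9)) + 5903)/(5355 - 45639) = (70/(3*((10/(-9)))) + 5903)/(5355 - 45639) = (70/(3*((10*(-⅑)))) + 5903)/(-40284) = (70/(3*(-10/9)) + 5903)*(-1/40284) = ((70/3)*(-9/10) + 5903)*(-1/40284) = (-21 + 5903)*(-1/40284) = 5882*(-1/40284) = -2941/20142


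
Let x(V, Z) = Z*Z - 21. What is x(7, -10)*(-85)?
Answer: -6715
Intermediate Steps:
x(V, Z) = -21 + Z**2 (x(V, Z) = Z**2 - 21 = -21 + Z**2)
x(7, -10)*(-85) = (-21 + (-10)**2)*(-85) = (-21 + 100)*(-85) = 79*(-85) = -6715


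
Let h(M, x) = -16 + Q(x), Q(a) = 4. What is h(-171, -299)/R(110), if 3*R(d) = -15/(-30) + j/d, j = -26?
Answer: -3960/29 ≈ -136.55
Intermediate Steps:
R(d) = 1/6 - 26/(3*d) (R(d) = (-15/(-30) - 26/d)/3 = (-15*(-1/30) - 26/d)/3 = (1/2 - 26/d)/3 = 1/6 - 26/(3*d))
h(M, x) = -12 (h(M, x) = -16 + 4 = -12)
h(-171, -299)/R(110) = -12*660/(-52 + 110) = -12/((1/6)*(1/110)*58) = -12/29/330 = -12*330/29 = -3960/29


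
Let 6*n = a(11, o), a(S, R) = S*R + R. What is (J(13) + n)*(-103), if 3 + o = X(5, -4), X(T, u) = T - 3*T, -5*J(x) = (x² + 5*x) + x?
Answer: 38831/5 ≈ 7766.2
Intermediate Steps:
J(x) = -6*x/5 - x²/5 (J(x) = -((x² + 5*x) + x)/5 = -(x² + 6*x)/5 = -6*x/5 - x²/5)
X(T, u) = -2*T
o = -13 (o = -3 - 2*5 = -3 - 10 = -13)
a(S, R) = R + R*S (a(S, R) = R*S + R = R + R*S)
n = -26 (n = (-13*(1 + 11))/6 = (-13*12)/6 = (⅙)*(-156) = -26)
(J(13) + n)*(-103) = (-⅕*13*(6 + 13) - 26)*(-103) = (-⅕*13*19 - 26)*(-103) = (-247/5 - 26)*(-103) = -377/5*(-103) = 38831/5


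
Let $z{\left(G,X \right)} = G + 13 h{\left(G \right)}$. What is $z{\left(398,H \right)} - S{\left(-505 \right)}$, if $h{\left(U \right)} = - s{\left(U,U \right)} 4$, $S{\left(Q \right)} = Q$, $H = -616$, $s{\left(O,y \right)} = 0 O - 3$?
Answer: $1059$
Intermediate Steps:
$s{\left(O,y \right)} = -3$ ($s{\left(O,y \right)} = 0 - 3 = -3$)
$h{\left(U \right)} = 12$ ($h{\left(U \right)} = \left(-1\right) \left(-3\right) 4 = 3 \cdot 4 = 12$)
$z{\left(G,X \right)} = 156 + G$ ($z{\left(G,X \right)} = G + 13 \cdot 12 = G + 156 = 156 + G$)
$z{\left(398,H \right)} - S{\left(-505 \right)} = \left(156 + 398\right) - -505 = 554 + 505 = 1059$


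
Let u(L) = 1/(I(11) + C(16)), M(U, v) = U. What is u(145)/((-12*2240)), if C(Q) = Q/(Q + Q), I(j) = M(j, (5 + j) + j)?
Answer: -1/309120 ≈ -3.2350e-6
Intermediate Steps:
I(j) = j
C(Q) = 1/2 (C(Q) = Q/((2*Q)) = (1/(2*Q))*Q = 1/2)
u(L) = 2/23 (u(L) = 1/(11 + 1/2) = 1/(23/2) = 2/23)
u(145)/((-12*2240)) = 2/(23*((-12*2240))) = (2/23)/(-26880) = (2/23)*(-1/26880) = -1/309120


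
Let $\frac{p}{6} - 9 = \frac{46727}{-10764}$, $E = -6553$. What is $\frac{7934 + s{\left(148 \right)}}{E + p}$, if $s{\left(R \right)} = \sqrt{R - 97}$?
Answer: $- \frac{14233596}{11705933} - \frac{1794 \sqrt{51}}{11705933} \approx -1.217$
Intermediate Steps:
$p = \frac{50149}{1794}$ ($p = 54 + 6 \frac{46727}{-10764} = 54 + 6 \cdot 46727 \left(- \frac{1}{10764}\right) = 54 + 6 \left(- \frac{46727}{10764}\right) = 54 - \frac{46727}{1794} = \frac{50149}{1794} \approx 27.954$)
$s{\left(R \right)} = \sqrt{-97 + R}$
$\frac{7934 + s{\left(148 \right)}}{E + p} = \frac{7934 + \sqrt{-97 + 148}}{-6553 + \frac{50149}{1794}} = \frac{7934 + \sqrt{51}}{- \frac{11705933}{1794}} = \left(7934 + \sqrt{51}\right) \left(- \frac{1794}{11705933}\right) = - \frac{14233596}{11705933} - \frac{1794 \sqrt{51}}{11705933}$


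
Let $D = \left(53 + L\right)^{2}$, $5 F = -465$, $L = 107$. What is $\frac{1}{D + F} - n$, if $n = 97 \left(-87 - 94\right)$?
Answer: $\frac{447826400}{25507} \approx 17557.0$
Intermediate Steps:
$F = -93$ ($F = \frac{1}{5} \left(-465\right) = -93$)
$D = 25600$ ($D = \left(53 + 107\right)^{2} = 160^{2} = 25600$)
$n = -17557$ ($n = 97 \left(-181\right) = -17557$)
$\frac{1}{D + F} - n = \frac{1}{25600 - 93} - -17557 = \frac{1}{25507} + 17557 = \frac{447826400}{25507}$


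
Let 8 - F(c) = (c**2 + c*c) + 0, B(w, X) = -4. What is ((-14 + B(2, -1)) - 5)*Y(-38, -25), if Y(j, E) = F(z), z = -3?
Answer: 230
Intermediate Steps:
F(c) = 8 - 2*c**2 (F(c) = 8 - ((c**2 + c*c) + 0) = 8 - ((c**2 + c**2) + 0) = 8 - (2*c**2 + 0) = 8 - 2*c**2)
Y(j, E) = -10 (Y(j, E) = 8 - 2*(-3)**2 = 8 - 2*9 = 8 - 18 = -10)
((-14 + B(2, -1)) - 5)*Y(-38, -25) = ((-14 - 4) - 5)*(-10) = (-18 - 5)*(-10) = -23*(-10) = 230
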